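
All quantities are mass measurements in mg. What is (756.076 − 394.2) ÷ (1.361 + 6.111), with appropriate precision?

756.076 − 394.2 = 361.876, limited to 1 d.p. → 4 s.f.; 1.361 + 6.111 = 7.472, limited to 3 d.p. → 4 s.f.
Carrying full precision, 361.876 ÷ 7.472 = 48.4309421842…; keep min(4, 4) = 4 s.f.
Rounded to 4 significant figures: 48.43.

48.43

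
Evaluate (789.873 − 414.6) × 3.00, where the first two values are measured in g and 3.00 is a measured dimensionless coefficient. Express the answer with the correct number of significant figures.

1.13 × 10^3 g

789.873 g − 414.6 g = 375.273 g; the difference is limited to 1 decimal place (4 s.f.).
Carrying full precision, 375.273 × 3.00 = 1125.819 g; 3.00 has 3 s.f., so the result keeps min(4, 3) = 3 s.f.
Rounded to 3 significant figures: 1.13 × 10^3 g.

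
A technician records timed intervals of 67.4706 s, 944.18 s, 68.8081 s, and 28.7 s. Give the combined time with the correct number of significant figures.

1109.2 s

67.4706 s + 944.18 s + 68.8081 s + 28.7 s = 1109.1587 s.
Addition/subtraction keeps the fewest decimal places: 67.4706 → 4 decimal places, 944.18 → 2 decimal places, 68.8081 → 4 decimal places, 28.7 → 1 decimal place; limit is 1.
Rounded to 1 decimal place: 1109.2 s.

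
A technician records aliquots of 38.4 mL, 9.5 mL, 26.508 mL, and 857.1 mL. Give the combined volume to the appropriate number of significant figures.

38.4 mL + 9.5 mL + 26.508 mL + 857.1 mL = 931.508 mL.
Addition/subtraction keeps the fewest decimal places: 38.4 → 1 decimal place, 9.5 → 1 decimal place, 26.508 → 3 decimal places, 857.1 → 1 decimal place; limit is 1.
Rounded to 1 decimal place: 931.5 mL.

931.5 mL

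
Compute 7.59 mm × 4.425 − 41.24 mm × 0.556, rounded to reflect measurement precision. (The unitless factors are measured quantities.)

10.7 mm

7.59 × 4.425 = 33.58575 → 33.6 mm (3 s.f., last digit at the 10^-1 place).
41.24 × 0.556 = 22.92944 → 22.9 mm (3 s.f., last digit at the 10^-1 place).
Difference: 10.65631 mm; keep the coarser place, 10^-1.
Result: 10.7 mm.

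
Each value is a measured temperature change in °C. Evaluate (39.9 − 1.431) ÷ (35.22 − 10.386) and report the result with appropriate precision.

1.55

39.9 − 1.431 = 38.469, limited to 1 d.p. → 3 s.f.; 35.22 − 10.386 = 24.834, limited to 2 d.p. → 4 s.f.
Carrying full precision, 38.469 ÷ 24.834 = 1.5490456632…; keep min(3, 4) = 3 s.f.
Rounded to 3 significant figures: 1.55.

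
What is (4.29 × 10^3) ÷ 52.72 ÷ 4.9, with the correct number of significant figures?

17

(4.29 × 10^3) ÷ 52.72 ÷ 4.9 = 16.6067944629…
Multiplication/division keeps the fewest significant figures: 4.29 × 10^3 → 3 s.f., 52.72 → 4 s.f., 4.9 → 2 s.f.; limit is 2.
Rounded to 2 significant figures: 17.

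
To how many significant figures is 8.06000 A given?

6

8.06000: trailing zeros after a decimal point are significant; zeros between nonzero digits are significant.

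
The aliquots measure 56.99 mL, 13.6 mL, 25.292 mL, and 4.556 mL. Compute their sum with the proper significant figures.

56.99 mL + 13.6 mL + 25.292 mL + 4.556 mL = 100.438 mL.
Addition/subtraction keeps the fewest decimal places: 56.99 → 2 decimal places, 13.6 → 1 decimal place, 25.292 → 3 decimal places, 4.556 → 3 decimal places; limit is 1.
Rounded to 1 decimal place: 100.4 mL.

100.4 mL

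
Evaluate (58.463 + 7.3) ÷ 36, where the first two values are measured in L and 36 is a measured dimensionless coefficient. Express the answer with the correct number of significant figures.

58.463 L + 7.3 L = 65.763 L; the sum is limited to 1 decimal place (3 s.f.).
Carrying full precision, 65.763 ÷ 36 = 1.82675 L; 36 has 2 s.f., so the result keeps min(3, 2) = 2 s.f.
Rounded to 2 significant figures: 1.8 L.

1.8 L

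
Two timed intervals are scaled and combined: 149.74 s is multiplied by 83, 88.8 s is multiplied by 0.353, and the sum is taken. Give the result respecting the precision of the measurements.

149.74 × 83 = 12428.42 → 1.2 × 10⁴ s (2 s.f., last digit at the 10^3 place).
88.8 × 0.353 = 31.3464 → 31.3 s (3 s.f., last digit at the 10^-1 place).
Sum: 12459.7664 s; keep the coarser place, 10^3.
Result: 1.2 × 10⁴ s.

1.2 × 10⁴ s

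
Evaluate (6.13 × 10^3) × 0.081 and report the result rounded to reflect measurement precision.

5.0 × 10^2

(6.13 × 10^3) × 0.081 = 496.53
Multiplication/division keeps the fewest significant figures: 6.13 × 10^3 → 3 s.f., 0.081 → 2 s.f.; limit is 2.
Rounded to 2 significant figures: 5.0 × 10^2.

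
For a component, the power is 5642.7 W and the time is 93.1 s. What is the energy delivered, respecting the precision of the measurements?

5.25 × 10^5 J

energy delivered = 5642.7 W × 93.1 s = 525335.37 J.
5642.7 has 5 significant figures; 93.1 has 3.
Division/multiplication keeps the fewest: 3 significant figures.
Rounded: 5.25 × 10^5 J.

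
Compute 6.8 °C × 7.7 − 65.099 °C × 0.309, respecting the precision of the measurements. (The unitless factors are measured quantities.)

6.8 × 7.7 = 52.36 → 52 °C (2 s.f., last digit at the 10^0 place).
65.099 × 0.309 = 20.115591 → 20.1 °C (3 s.f., last digit at the 10^-1 place).
Difference: 32.244409 °C; keep the coarser place, 10^0.
Result: 32 °C.

32 °C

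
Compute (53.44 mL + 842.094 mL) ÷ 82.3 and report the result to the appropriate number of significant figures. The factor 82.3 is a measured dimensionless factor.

53.44 mL + 842.094 mL = 895.534 mL; the sum is limited to 2 decimal places (5 s.f.).
Carrying full precision, 895.534 ÷ 82.3 = 10.8813365735… mL; 82.3 has 3 s.f., so the result keeps min(5, 3) = 3 s.f.
Rounded to 3 significant figures: 10.9 mL.

10.9 mL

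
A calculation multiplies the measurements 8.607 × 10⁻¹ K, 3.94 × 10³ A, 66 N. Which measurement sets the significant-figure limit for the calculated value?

66 N

8.607 × 10⁻¹ K → 4 s.f.; 3.94 × 10³ A → 3 s.f.; 66 N → 2 s.f.
The fewest is 2 significant figures, from 66 N.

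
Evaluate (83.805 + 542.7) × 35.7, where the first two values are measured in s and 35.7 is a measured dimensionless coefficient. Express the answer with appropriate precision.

83.805 s + 542.7 s = 626.505 s; the sum is limited to 1 decimal place (4 s.f.).
Carrying full precision, 626.505 × 35.7 = 22366.2285 s; 35.7 has 3 s.f., so the result keeps min(4, 3) = 3 s.f.
Rounded to 3 significant figures: 2.24 × 10^4 s.

2.24 × 10^4 s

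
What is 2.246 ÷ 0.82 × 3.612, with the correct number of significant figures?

9.9

2.246 ÷ 0.82 × 3.612 = 9.89335609756…
Multiplication/division keeps the fewest significant figures: 2.246 → 4 s.f., 0.82 → 2 s.f., 3.612 → 4 s.f.; limit is 2.
Rounded to 2 significant figures: 9.9.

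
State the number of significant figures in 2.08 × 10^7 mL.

2.08 × 10^7: in scientific notation every digit of the coefficient is significant.

3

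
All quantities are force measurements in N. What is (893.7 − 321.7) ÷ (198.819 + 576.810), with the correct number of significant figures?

7.375 × 10^-1

893.7 − 321.7 = 572.0, limited to 1 d.p. → 4 s.f.; 198.819 + 576.810 = 775.629, limited to 3 d.p. → 6 s.f.
Carrying full precision, 572.0 ÷ 775.629 = 0.737465979225…; keep min(4, 6) = 4 s.f.
Rounded to 4 significant figures: 7.375 × 10^-1.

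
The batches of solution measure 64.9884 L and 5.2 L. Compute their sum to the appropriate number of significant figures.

64.9884 L + 5.2 L = 70.1884 L.
Addition/subtraction keeps the fewest decimal places: 64.9884 → 4 decimal places, 5.2 → 1 decimal place; limit is 1.
Rounded to 1 decimal place: 70.2 L.

70.2 L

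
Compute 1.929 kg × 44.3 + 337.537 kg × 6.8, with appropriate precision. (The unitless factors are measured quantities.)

1.929 × 44.3 = 85.4547 → 85.5 kg (3 s.f., last digit at the 10^-1 place).
337.537 × 6.8 = 2295.2516 → 2.3 × 10³ kg (2 s.f., last digit at the 10^2 place).
Sum: 2380.7063 kg; keep the coarser place, 10^2.
Result: 2.4 × 10³ kg.

2.4 × 10³ kg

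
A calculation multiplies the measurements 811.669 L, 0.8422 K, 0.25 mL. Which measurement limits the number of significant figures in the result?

0.25 mL

811.669 L → 6 s.f.; 0.8422 K → 4 s.f.; 0.25 mL → 2 s.f.
The fewest is 2 significant figures, from 0.25 mL.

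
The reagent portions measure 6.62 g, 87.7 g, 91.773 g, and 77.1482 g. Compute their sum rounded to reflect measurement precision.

263.2 g

6.62 g + 87.7 g + 91.773 g + 77.1482 g = 263.2412 g.
Addition/subtraction keeps the fewest decimal places: 6.62 → 2 decimal places, 87.7 → 1 decimal place, 91.773 → 3 decimal places, 77.1482 → 4 decimal places; limit is 1.
Rounded to 1 decimal place: 263.2 g.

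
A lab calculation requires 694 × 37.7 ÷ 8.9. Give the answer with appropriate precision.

694 × 37.7 ÷ 8.9 = 2939.75280899…
Multiplication/division keeps the fewest significant figures: 694 → 3 s.f., 37.7 → 3 s.f., 8.9 → 2 s.f.; limit is 2.
Rounded to 2 significant figures: 2.9 × 10³.

2.9 × 10³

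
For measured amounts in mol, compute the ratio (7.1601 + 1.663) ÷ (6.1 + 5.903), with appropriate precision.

7.35 × 10⁻¹

7.1601 + 1.663 = 8.8231, limited to 3 d.p. → 4 s.f.; 6.1 + 5.903 = 12.003, limited to 1 d.p. → 3 s.f.
Carrying full precision, 8.8231 ÷ 12.003 = 0.735074564692…; keep min(4, 3) = 3 s.f.
Rounded to 3 significant figures: 7.35 × 10⁻¹.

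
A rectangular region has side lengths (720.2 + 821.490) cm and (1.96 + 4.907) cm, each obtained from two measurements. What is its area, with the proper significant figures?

720.2 + 821.490 = 1541.690, limited to 1 d.p. → 5 s.f.; 1.96 + 4.907 = 6.867, limited to 2 d.p. → 3 s.f.
Carrying full precision, 1541.690 × 6.867 = 10586.78523; keep min(5, 3) = 3 s.f.
Rounded to 3 significant figures: 1.06 × 10⁴ cm².

1.06 × 10⁴ cm²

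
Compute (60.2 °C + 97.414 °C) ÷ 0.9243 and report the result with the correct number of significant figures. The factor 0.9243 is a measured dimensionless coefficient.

60.2 °C + 97.414 °C = 157.614 °C; the sum is limited to 1 decimal place (4 s.f.).
Carrying full precision, 157.614 ÷ 0.9243 = 170.522557611… °C; 0.9243 has 4 s.f., so the result keeps min(4, 4) = 4 s.f.
Rounded to 4 significant figures: 170.5 °C.

170.5 °C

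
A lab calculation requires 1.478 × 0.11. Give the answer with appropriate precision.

1.478 × 0.11 = 0.16258
Multiplication/division keeps the fewest significant figures: 1.478 → 4 s.f., 0.11 → 2 s.f.; limit is 2.
Rounded to 2 significant figures: 0.16.

0.16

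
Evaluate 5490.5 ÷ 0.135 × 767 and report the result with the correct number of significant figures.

5490.5 ÷ 0.135 × 767 = 31194174.0741…
Multiplication/division keeps the fewest significant figures: 5490.5 → 5 s.f., 0.135 → 3 s.f., 767 → 3 s.f.; limit is 3.
Rounded to 3 significant figures: 3.12 × 10⁷.

3.12 × 10⁷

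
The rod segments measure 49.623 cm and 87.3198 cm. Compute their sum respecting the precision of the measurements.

136.943 cm

49.623 cm + 87.3198 cm = 136.9428 cm.
Addition/subtraction keeps the fewest decimal places: 49.623 → 3 decimal places, 87.3198 → 4 decimal places; limit is 3.
Rounded to 3 decimal places: 136.943 cm.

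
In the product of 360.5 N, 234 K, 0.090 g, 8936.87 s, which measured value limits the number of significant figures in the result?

0.090 g

360.5 N → 4 s.f.; 234 K → 3 s.f.; 0.090 g → 2 s.f.; 8936.87 s → 6 s.f.
The fewest is 2 significant figures, from 0.090 g.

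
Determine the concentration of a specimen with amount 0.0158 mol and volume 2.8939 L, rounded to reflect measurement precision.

0.00546 mol/L

concentration = 0.0158 mol ÷ 2.8939 L = 0.00545976018522… mol/L.
0.0158 has 3 significant figures; 2.8939 has 5.
Division/multiplication keeps the fewest: 3 significant figures.
Rounded: 0.00546 mol/L.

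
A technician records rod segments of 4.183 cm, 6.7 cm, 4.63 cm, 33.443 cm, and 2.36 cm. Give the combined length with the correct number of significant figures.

4.183 cm + 6.7 cm + 4.63 cm + 33.443 cm + 2.36 cm = 51.316 cm.
Addition/subtraction keeps the fewest decimal places: 4.183 → 3 decimal places, 6.7 → 1 decimal place, 4.63 → 2 decimal places, 33.443 → 3 decimal places, 2.36 → 2 decimal places; limit is 1.
Rounded to 1 decimal place: 51.3 cm.

51.3 cm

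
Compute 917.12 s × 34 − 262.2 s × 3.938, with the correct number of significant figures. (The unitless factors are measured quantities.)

3.0 × 10^4 s

917.12 × 34 = 31182.08 → 3.1 × 10^4 s (2 s.f., last digit at the 10^3 place).
262.2 × 3.938 = 1032.5436 → 1033 s (4 s.f., last digit at the 10^0 place).
Difference: 30149.5364 s; keep the coarser place, 10^3.
Result: 3.0 × 10^4 s.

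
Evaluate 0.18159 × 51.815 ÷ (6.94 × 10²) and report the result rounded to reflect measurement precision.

0.0136

0.18159 × 51.815 ÷ (6.94 × 10²) = 0.0135577605908…
Multiplication/division keeps the fewest significant figures: 0.18159 → 5 s.f., 51.815 → 5 s.f., 6.94 × 10² → 3 s.f.; limit is 3.
Rounded to 3 significant figures: 0.0136.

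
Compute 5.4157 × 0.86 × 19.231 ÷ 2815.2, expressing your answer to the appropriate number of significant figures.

0.032

5.4157 × 0.86 × 19.231 ÷ 2815.2 = 0.0318160063093…
Multiplication/division keeps the fewest significant figures: 5.4157 → 5 s.f., 0.86 → 2 s.f., 19.231 → 5 s.f., 2815.2 → 5 s.f.; limit is 2.
Rounded to 2 significant figures: 0.032.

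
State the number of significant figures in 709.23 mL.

5

709.23: zeros between nonzero digits are significant.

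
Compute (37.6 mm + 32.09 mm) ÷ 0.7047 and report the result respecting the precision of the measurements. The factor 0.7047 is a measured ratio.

37.6 mm + 32.09 mm = 69.69 mm; the sum is limited to 1 decimal place (3 s.f.).
Carrying full precision, 69.69 ÷ 0.7047 = 98.8931460196… mm; 0.7047 has 4 s.f., so the result keeps min(3, 4) = 3 s.f.
Rounded to 3 significant figures: 98.9 mm.

98.9 mm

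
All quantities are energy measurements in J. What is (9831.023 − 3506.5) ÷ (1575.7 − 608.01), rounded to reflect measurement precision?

9831.023 − 3506.5 = 6324.523, limited to 1 d.p. → 5 s.f.; 1575.7 − 608.01 = 967.69, limited to 1 d.p. → 4 s.f.
Carrying full precision, 6324.523 ÷ 967.69 = 6.53569118209…; keep min(5, 4) = 4 s.f.
Rounded to 4 significant figures: 6.536.

6.536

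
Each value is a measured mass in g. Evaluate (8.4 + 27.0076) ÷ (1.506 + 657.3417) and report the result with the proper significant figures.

0.0537

8.4 + 27.0076 = 35.4076, limited to 1 d.p. → 3 s.f.; 1.506 + 657.3417 = 658.8477, limited to 3 d.p. → 6 s.f.
Carrying full precision, 35.4076 ÷ 658.8477 = 0.0537417069226…; keep min(3, 6) = 3 s.f.
Rounded to 3 significant figures: 0.0537.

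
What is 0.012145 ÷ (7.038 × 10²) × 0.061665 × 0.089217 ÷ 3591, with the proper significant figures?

0.012145 ÷ (7.038 × 10²) × 0.061665 × 0.089217 ÷ 3591 = 2.64374280616 × 10^-11…
Multiplication/division keeps the fewest significant figures: 0.012145 → 5 s.f., 7.038 × 10² → 4 s.f., 0.061665 → 5 s.f., 0.089217 → 5 s.f., 3591 → 4 s.f.; limit is 4.
Rounded to 4 significant figures: 2.644 × 10⁻¹¹.

2.644 × 10⁻¹¹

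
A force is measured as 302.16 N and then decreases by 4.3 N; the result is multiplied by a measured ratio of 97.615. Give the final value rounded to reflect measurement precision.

2.908 × 10^4 N

302.16 N − 4.3 N = 297.86 N; the difference is limited to 1 decimal place (4 s.f.).
Carrying full precision, 297.86 × 97.615 = 29075.6039 N; 97.615 has 5 s.f., so the result keeps min(4, 5) = 4 s.f.
Rounded to 4 significant figures: 2.908 × 10^4 N.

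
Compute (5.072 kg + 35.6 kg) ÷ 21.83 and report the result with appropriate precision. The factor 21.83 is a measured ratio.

1.86 kg

5.072 kg + 35.6 kg = 40.672 kg; the sum is limited to 1 decimal place (3 s.f.).
Carrying full precision, 40.672 ÷ 21.83 = 1.86312414109… kg; 21.83 has 4 s.f., so the result keeps min(3, 4) = 3 s.f.
Rounded to 3 significant figures: 1.86 kg.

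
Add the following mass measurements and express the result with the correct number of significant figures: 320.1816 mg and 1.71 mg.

320.1816 mg + 1.71 mg = 321.8916 mg.
Addition/subtraction keeps the fewest decimal places: 320.1816 → 4 decimal places, 1.71 → 2 decimal places; limit is 2.
Rounded to 2 decimal places: 321.89 mg.

321.89 mg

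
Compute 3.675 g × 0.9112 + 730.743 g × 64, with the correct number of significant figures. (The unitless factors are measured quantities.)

4.7 × 10^4 g

3.675 × 0.9112 = 3.34866 → 3.349 g (4 s.f., last digit at the 10^-3 place).
730.743 × 64 = 46767.552 → 4.7 × 10^4 g (2 s.f., last digit at the 10^3 place).
Sum: 46770.90066 g; keep the coarser place, 10^3.
Result: 4.7 × 10^4 g.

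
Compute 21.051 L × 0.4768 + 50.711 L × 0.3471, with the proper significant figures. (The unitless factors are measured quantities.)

27.64 L

21.051 × 0.4768 = 10.0371168 → 10.04 L (4 s.f., last digit at the 10^-2 place).
50.711 × 0.3471 = 17.6017881 → 17.60 L (4 s.f., last digit at the 10^-2 place).
Sum: 27.6389049 L; keep the coarser place, 10^-2.
Result: 27.64 L.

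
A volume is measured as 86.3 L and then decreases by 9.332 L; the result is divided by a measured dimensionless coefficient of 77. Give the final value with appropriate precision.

86.3 L − 9.332 L = 76.968 L; the difference is limited to 1 decimal place (3 s.f.).
Carrying full precision, 76.968 ÷ 77 = 0.999584415584… L; 77 has 2 s.f., so the result keeps min(3, 2) = 2 s.f.
Rounded to 2 significant figures: 1.0 L.

1.0 L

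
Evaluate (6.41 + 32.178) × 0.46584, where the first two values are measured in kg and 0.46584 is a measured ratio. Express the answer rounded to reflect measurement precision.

6.41 kg + 32.178 kg = 38.588 kg; the sum is limited to 2 decimal places (4 s.f.).
Carrying full precision, 38.588 × 0.46584 = 17.97583392 kg; 0.46584 has 5 s.f., so the result keeps min(4, 5) = 4 s.f.
Rounded to 4 significant figures: 17.98 kg.

17.98 kg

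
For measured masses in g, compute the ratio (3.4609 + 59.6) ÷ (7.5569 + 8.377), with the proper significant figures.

3.96

3.4609 + 59.6 = 63.0609, limited to 1 d.p. → 3 s.f.; 7.5569 + 8.377 = 15.9339, limited to 3 d.p. → 5 s.f.
Carrying full precision, 63.0609 ÷ 15.9339 = 3.95765631766…; keep min(3, 5) = 3 s.f.
Rounded to 3 significant figures: 3.96.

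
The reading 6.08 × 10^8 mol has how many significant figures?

6.08 × 10^8: in scientific notation every digit of the coefficient is significant.

3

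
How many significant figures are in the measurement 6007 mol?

6007: zeros between nonzero digits are significant.

4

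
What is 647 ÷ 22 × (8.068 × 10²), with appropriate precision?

2.4 × 10⁴

647 ÷ 22 × (8.068 × 10²) = 23727.2545455…
Multiplication/division keeps the fewest significant figures: 647 → 3 s.f., 22 → 2 s.f., 8.068 × 10² → 4 s.f.; limit is 2.
Rounded to 2 significant figures: 2.4 × 10⁴.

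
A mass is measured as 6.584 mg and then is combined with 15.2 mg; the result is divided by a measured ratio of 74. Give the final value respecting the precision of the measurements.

6.584 mg + 15.2 mg = 21.784 mg; the sum is limited to 1 decimal place (3 s.f.).
Carrying full precision, 21.784 ÷ 74 = 0.294378378378… mg; 74 has 2 s.f., so the result keeps min(3, 2) = 2 s.f.
Rounded to 2 significant figures: 0.29 mg.

0.29 mg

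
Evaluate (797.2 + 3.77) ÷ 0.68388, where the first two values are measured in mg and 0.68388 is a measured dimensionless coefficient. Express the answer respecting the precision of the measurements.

1171 mg

797.2 mg + 3.77 mg = 800.97 mg; the sum is limited to 1 decimal place (4 s.f.).
Carrying full precision, 800.97 ÷ 0.68388 = 1171.21424811… mg; 0.68388 has 5 s.f., so the result keeps min(4, 5) = 4 s.f.
Rounded to 4 significant figures: 1171 mg.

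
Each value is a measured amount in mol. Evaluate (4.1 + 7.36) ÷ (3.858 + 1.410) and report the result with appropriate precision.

2.18

4.1 + 7.36 = 11.46, limited to 1 d.p. → 3 s.f.; 3.858 + 1.410 = 5.268, limited to 3 d.p. → 4 s.f.
Carrying full precision, 11.46 ÷ 5.268 = 2.17539863326…; keep min(3, 4) = 3 s.f.
Rounded to 3 significant figures: 2.18.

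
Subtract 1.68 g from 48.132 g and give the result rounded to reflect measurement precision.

48.132 g − 1.68 g = 46.452 g.
Addition/subtraction keeps the fewest decimal places: 48.132 → 3 decimal places, 1.68 → 2 decimal places; limit is 2.
Rounded to 2 decimal places: 46.45 g.

46.45 g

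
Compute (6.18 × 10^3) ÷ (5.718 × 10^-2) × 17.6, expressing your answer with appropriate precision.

(6.18 × 10^3) ÷ (5.718 × 10^-2) × 17.6 = 1902203.56768…
Multiplication/division keeps the fewest significant figures: 6.18 × 10^3 → 3 s.f., 5.718 × 10^-2 → 4 s.f., 17.6 → 3 s.f.; limit is 3.
Rounded to 3 significant figures: 1.90 × 10^6.

1.90 × 10^6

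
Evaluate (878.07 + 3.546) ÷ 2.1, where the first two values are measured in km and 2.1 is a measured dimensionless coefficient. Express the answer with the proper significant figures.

878.07 km + 3.546 km = 881.616 km; the sum is limited to 2 decimal places (5 s.f.).
Carrying full precision, 881.616 ÷ 2.1 = 419.817142857… km; 2.1 has 2 s.f., so the result keeps min(5, 2) = 2 s.f.
Rounded to 2 significant figures: 4.2 × 10^2 km.

4.2 × 10^2 km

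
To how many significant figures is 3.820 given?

4

3.820: trailing zeros after a decimal point are significant.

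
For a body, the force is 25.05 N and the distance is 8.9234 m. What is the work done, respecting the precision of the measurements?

223.5 J

work done = 25.05 N × 8.9234 m = 223.53117 J.
25.05 has 4 significant figures; 8.9234 has 5.
Division/multiplication keeps the fewest: 4 significant figures.
Rounded: 223.5 J.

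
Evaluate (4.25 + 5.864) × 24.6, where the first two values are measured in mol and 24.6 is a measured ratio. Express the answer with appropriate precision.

4.25 mol + 5.864 mol = 10.114 mol; the sum is limited to 2 decimal places (4 s.f.).
Carrying full precision, 10.114 × 24.6 = 248.8044 mol; 24.6 has 3 s.f., so the result keeps min(4, 3) = 3 s.f.
Rounded to 3 significant figures: 249 mol.

249 mol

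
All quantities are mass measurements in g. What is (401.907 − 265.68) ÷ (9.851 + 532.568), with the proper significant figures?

0.25115

401.907 − 265.68 = 136.227, limited to 2 d.p. → 5 s.f.; 9.851 + 532.568 = 542.419, limited to 3 d.p. → 6 s.f.
Carrying full precision, 136.227 ÷ 542.419 = 0.251147175892…; keep min(5, 6) = 5 s.f.
Rounded to 5 significant figures: 0.25115.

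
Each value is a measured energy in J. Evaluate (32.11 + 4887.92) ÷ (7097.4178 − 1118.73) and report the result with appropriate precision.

32.11 + 4887.92 = 4920.03, limited to 2 d.p. → 6 s.f.; 7097.4178 − 1118.73 = 5978.6878, limited to 2 d.p. → 6 s.f.
Carrying full precision, 4920.03 ÷ 5978.6878 = 0.822928067928…; keep min(6, 6) = 6 s.f.
Rounded to 6 significant figures: 0.822928.

0.822928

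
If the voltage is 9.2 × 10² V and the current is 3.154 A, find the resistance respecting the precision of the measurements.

resistance = 9.2 × 10² V ÷ 3.154 A = 291.693088142… Ω.
9.2 × 10² has 2 significant figures; 3.154 has 4.
Division/multiplication keeps the fewest: 2 significant figures.
Rounded: 2.9 × 10² Ω.

2.9 × 10² Ω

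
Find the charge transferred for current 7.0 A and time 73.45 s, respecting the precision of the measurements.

charge transferred = 7.0 A × 73.45 s = 514.15 C.
7.0 has 2 significant figures; 73.45 has 4.
Division/multiplication keeps the fewest: 2 significant figures.
Rounded: 5.1 × 10² C.

5.1 × 10² C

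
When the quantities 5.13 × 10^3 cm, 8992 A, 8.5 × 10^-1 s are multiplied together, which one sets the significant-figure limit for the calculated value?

5.13 × 10^3 cm → 3 s.f.; 8992 A → 4 s.f.; 8.5 × 10^-1 s → 2 s.f.
The fewest is 2 significant figures, from 8.5 × 10^-1 s.

8.5 × 10^-1 s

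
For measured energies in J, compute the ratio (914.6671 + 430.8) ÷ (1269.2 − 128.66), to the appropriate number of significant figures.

1.1797

914.6671 + 430.8 = 1345.4671, limited to 1 d.p. → 5 s.f.; 1269.2 − 128.66 = 1140.54, limited to 1 d.p. → 5 s.f.
Carrying full precision, 1345.4671 ÷ 1140.54 = 1.17967550459…; keep min(5, 5) = 5 s.f.
Rounded to 5 significant figures: 1.1797.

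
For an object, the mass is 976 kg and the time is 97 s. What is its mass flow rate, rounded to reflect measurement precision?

mass flow rate = 976 kg ÷ 97 s = 10.0618556701… kg/s.
976 has 3 significant figures; 97 has 2.
Division/multiplication keeps the fewest: 2 significant figures.
Rounded: 10. kg/s.

10. kg/s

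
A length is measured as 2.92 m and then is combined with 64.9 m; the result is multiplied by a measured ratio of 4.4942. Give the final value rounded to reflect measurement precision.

3.05 × 10^2 m

2.92 m + 64.9 m = 67.82 m; the sum is limited to 1 decimal place (3 s.f.).
Carrying full precision, 67.82 × 4.4942 = 304.796644 m; 4.4942 has 5 s.f., so the result keeps min(3, 5) = 3 s.f.
Rounded to 3 significant figures: 3.05 × 10^2 m.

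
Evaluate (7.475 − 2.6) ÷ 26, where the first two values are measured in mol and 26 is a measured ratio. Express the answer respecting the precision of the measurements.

0.19 mol

7.475 mol − 2.6 mol = 4.875 mol; the difference is limited to 1 decimal place (2 s.f.).
Carrying full precision, 4.875 ÷ 26 = 0.1875 mol; 26 has 2 s.f., so the result keeps min(2, 2) = 2 s.f.
Rounded to 2 significant figures: 0.19 mol.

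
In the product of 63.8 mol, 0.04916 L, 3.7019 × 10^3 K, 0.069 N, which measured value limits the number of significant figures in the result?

63.8 mol → 3 s.f.; 0.04916 L → 4 s.f.; 3.7019 × 10^3 K → 5 s.f.; 0.069 N → 2 s.f.
The fewest is 2 significant figures, from 0.069 N.

0.069 N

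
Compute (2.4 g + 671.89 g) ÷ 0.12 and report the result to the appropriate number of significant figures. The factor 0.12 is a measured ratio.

2.4 g + 671.89 g = 674.29 g; the sum is limited to 1 decimal place (4 s.f.).
Carrying full precision, 674.29 ÷ 0.12 = 5619.08333333… g; 0.12 has 2 s.f., so the result keeps min(4, 2) = 2 s.f.
Rounded to 2 significant figures: 5.6 × 10^3 g.

5.6 × 10^3 g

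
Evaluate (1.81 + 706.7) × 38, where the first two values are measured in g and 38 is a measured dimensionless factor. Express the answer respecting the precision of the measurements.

1.81 g + 706.7 g = 708.51 g; the sum is limited to 1 decimal place (4 s.f.).
Carrying full precision, 708.51 × 38 = 26923.38 g; 38 has 2 s.f., so the result keeps min(4, 2) = 2 s.f.
Rounded to 2 significant figures: 2.7 × 10⁴ g.

2.7 × 10⁴ g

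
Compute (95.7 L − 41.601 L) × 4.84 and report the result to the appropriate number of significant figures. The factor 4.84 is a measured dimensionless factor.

262 L

95.7 L − 41.601 L = 54.099 L; the difference is limited to 1 decimal place (3 s.f.).
Carrying full precision, 54.099 × 4.84 = 261.83916 L; 4.84 has 3 s.f., so the result keeps min(3, 3) = 3 s.f.
Rounded to 3 significant figures: 262 L.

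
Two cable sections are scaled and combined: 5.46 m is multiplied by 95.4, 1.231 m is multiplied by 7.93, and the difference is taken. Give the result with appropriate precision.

5.46 × 95.4 = 520.884 → 521 m (3 s.f., last digit at the 10^0 place).
1.231 × 7.93 = 9.76183 → 9.76 m (3 s.f., last digit at the 10^-2 place).
Difference: 511.12217 m; keep the coarser place, 10^0.
Result: 5.11 × 10² m.

5.11 × 10² m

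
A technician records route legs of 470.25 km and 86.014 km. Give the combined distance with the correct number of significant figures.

556.26 km

470.25 km + 86.014 km = 556.264 km.
Addition/subtraction keeps the fewest decimal places: 470.25 → 2 decimal places, 86.014 → 3 decimal places; limit is 2.
Rounded to 2 decimal places: 556.26 km.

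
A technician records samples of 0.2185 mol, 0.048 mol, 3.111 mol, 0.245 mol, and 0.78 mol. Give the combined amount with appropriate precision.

4.40 mol

0.2185 mol + 0.048 mol + 3.111 mol + 0.245 mol + 0.78 mol = 4.4025 mol.
Addition/subtraction keeps the fewest decimal places: 0.2185 → 4 decimal places, 0.048 → 3 decimal places, 3.111 → 3 decimal places, 0.245 → 3 decimal places, 0.78 → 2 decimal places; limit is 2.
Rounded to 2 decimal places: 4.40 mol.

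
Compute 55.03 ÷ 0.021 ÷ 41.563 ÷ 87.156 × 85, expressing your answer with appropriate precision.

55.03 ÷ 0.021 ÷ 41.563 ÷ 87.156 × 85 = 61.4886511717…
Multiplication/division keeps the fewest significant figures: 55.03 → 4 s.f., 0.021 → 2 s.f., 41.563 → 5 s.f., 87.156 → 5 s.f., 85 → 2 s.f.; limit is 2.
Rounded to 2 significant figures: 61.

61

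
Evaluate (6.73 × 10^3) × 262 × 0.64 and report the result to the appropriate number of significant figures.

1.1 × 10^6

(6.73 × 10^3) × 262 × 0.64 = 1128486.4
Multiplication/division keeps the fewest significant figures: 6.73 × 10^3 → 3 s.f., 262 → 3 s.f., 0.64 → 2 s.f.; limit is 2.
Rounded to 2 significant figures: 1.1 × 10^6.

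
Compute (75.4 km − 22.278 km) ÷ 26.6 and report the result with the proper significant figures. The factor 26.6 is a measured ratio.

2.00 km

75.4 km − 22.278 km = 53.122 km; the difference is limited to 1 decimal place (3 s.f.).
Carrying full precision, 53.122 ÷ 26.6 = 1.99706766917… km; 26.6 has 3 s.f., so the result keeps min(3, 3) = 3 s.f.
Rounded to 3 significant figures: 2.00 km.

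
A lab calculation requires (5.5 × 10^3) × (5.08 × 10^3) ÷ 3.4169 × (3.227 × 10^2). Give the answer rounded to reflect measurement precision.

2.6 × 10^9

(5.5 × 10^3) × (5.08 × 10^3) ÷ 3.4169 × (3.227 × 10^2) = 2.63871872165 × 10^9…
Multiplication/division keeps the fewest significant figures: 5.5 × 10^3 → 2 s.f., 5.08 × 10^3 → 3 s.f., 3.4169 → 5 s.f., 3.227 × 10^2 → 4 s.f.; limit is 2.
Rounded to 2 significant figures: 2.6 × 10^9.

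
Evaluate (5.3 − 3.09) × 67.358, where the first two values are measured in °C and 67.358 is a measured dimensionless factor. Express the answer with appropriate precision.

1.5 × 10² °C

5.3 °C − 3.09 °C = 2.21 °C; the difference is limited to 1 decimal place (2 s.f.).
Carrying full precision, 2.21 × 67.358 = 148.86118 °C; 67.358 has 5 s.f., so the result keeps min(2, 5) = 2 s.f.
Rounded to 2 significant figures: 1.5 × 10² °C.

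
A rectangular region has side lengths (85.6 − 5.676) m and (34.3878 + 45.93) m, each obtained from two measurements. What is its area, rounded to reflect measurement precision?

85.6 − 5.676 = 79.924, limited to 1 d.p. → 3 s.f.; 34.3878 + 45.93 = 80.3178, limited to 2 d.p. → 4 s.f.
Carrying full precision, 79.924 × 80.3178 = 6419.3198472; keep min(3, 4) = 3 s.f.
Rounded to 3 significant figures: 6.42 × 10³ m².

6.42 × 10³ m²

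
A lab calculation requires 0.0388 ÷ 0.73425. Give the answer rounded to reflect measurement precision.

0.0528

0.0388 ÷ 0.73425 = 0.0528430371127…
Multiplication/division keeps the fewest significant figures: 0.0388 → 3 s.f., 0.73425 → 5 s.f.; limit is 3.
Rounded to 3 significant figures: 0.0528.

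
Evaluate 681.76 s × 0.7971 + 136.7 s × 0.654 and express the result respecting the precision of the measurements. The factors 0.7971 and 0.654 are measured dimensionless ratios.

632.8 s

681.76 × 0.7971 = 543.430896 → 543.4 s (4 s.f., last digit at the 10^-1 place).
136.7 × 0.654 = 89.4018 → 89.4 s (3 s.f., last digit at the 10^-1 place).
Sum: 632.832696 s; keep the coarser place, 10^-1.
Result: 632.8 s.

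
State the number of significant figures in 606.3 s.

606.3: zeros between nonzero digits are significant.

4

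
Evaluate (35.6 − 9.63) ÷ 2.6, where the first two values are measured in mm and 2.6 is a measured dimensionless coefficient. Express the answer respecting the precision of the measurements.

35.6 mm − 9.63 mm = 25.97 mm; the difference is limited to 1 decimal place (3 s.f.).
Carrying full precision, 25.97 ÷ 2.6 = 9.98846153846… mm; 2.6 has 2 s.f., so the result keeps min(3, 2) = 2 s.f.
Rounded to 2 significant figures: 1.0 × 10¹ mm.

1.0 × 10¹ mm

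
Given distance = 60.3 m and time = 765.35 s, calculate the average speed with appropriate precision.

0.0788 m/s

average speed = 60.3 m ÷ 765.35 s = 0.078787482851… m/s.
60.3 has 3 significant figures; 765.35 has 5.
Division/multiplication keeps the fewest: 3 significant figures.
Rounded: 0.0788 m/s.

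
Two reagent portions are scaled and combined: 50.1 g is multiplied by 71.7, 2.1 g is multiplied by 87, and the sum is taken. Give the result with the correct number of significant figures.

50.1 × 71.7 = 3592.17 → 3.59 × 10³ g (3 s.f., last digit at the 10^1 place).
2.1 × 87 = 182.7 → 1.8 × 10² g (2 s.f., last digit at the 10^1 place).
Sum: 3774.87 g; keep the coarser place, 10^1.
Result: 3.77 × 10³ g.

3.77 × 10³ g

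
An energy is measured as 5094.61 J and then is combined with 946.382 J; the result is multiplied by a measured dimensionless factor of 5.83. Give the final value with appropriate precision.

5094.61 J + 946.382 J = 6040.992 J; the sum is limited to 2 decimal places (6 s.f.).
Carrying full precision, 6040.992 × 5.83 = 35218.98336 J; 5.83 has 3 s.f., so the result keeps min(6, 3) = 3 s.f.
Rounded to 3 significant figures: 3.52 × 10⁴ J.

3.52 × 10⁴ J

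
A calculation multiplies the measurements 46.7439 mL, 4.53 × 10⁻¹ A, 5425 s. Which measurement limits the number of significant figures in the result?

4.53 × 10⁻¹ A

46.7439 mL → 6 s.f.; 4.53 × 10⁻¹ A → 3 s.f.; 5425 s → 4 s.f.
The fewest is 3 significant figures, from 4.53 × 10⁻¹ A.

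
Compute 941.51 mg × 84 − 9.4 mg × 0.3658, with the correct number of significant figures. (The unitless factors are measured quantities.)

7.9 × 10^4 mg

941.51 × 84 = 79086.84 → 7.9 × 10^4 mg (2 s.f., last digit at the 10^3 place).
9.4 × 0.3658 = 3.43852 → 3.4 mg (2 s.f., last digit at the 10^-1 place).
Difference: 79083.40148 mg; keep the coarser place, 10^3.
Result: 7.9 × 10^4 mg.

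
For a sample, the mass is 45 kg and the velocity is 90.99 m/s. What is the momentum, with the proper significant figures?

4.1 × 10³ kg·m/s

momentum = 45 kg × 90.99 m/s = 4094.55 kg·m/s.
45 has 2 significant figures; 90.99 has 4.
Division/multiplication keeps the fewest: 2 significant figures.
Rounded: 4.1 × 10³ kg·m/s.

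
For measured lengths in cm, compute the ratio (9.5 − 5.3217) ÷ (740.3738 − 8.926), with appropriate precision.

0.0057

9.5 − 5.3217 = 4.1783, limited to 1 d.p. → 2 s.f.; 740.3738 − 8.926 = 731.4478, limited to 3 d.p. → 6 s.f.
Carrying full precision, 4.1783 ÷ 731.4478 = 0.00571236935841…; keep min(2, 6) = 2 s.f.
Rounded to 2 significant figures: 0.0057.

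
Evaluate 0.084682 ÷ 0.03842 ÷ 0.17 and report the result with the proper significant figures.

13

0.084682 ÷ 0.03842 ÷ 0.17 = 12.9653673026…
Multiplication/division keeps the fewest significant figures: 0.084682 → 5 s.f., 0.03842 → 4 s.f., 0.17 → 2 s.f.; limit is 2.
Rounded to 2 significant figures: 13.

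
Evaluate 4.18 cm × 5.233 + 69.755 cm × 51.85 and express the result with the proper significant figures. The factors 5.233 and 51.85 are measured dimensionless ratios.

3639 cm

4.18 × 5.233 = 21.87394 → 21.9 cm (3 s.f., last digit at the 10^-1 place).
69.755 × 51.85 = 3616.79675 → 3.617 × 10^3 cm (4 s.f., last digit at the 10^0 place).
Sum: 3638.67069 cm; keep the coarser place, 10^0.
Result: 3639 cm.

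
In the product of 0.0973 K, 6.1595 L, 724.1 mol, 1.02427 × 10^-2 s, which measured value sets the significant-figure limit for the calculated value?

0.0973 K

0.0973 K → 3 s.f.; 6.1595 L → 5 s.f.; 724.1 mol → 4 s.f.; 1.02427 × 10^-2 s → 6 s.f.
The fewest is 3 significant figures, from 0.0973 K.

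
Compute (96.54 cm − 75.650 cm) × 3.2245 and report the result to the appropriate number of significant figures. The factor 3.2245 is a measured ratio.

96.54 cm − 75.650 cm = 20.890 cm; the difference is limited to 2 decimal places (4 s.f.).
Carrying full precision, 20.890 × 3.2245 = 67.359805 cm; 3.2245 has 5 s.f., so the result keeps min(4, 5) = 4 s.f.
Rounded to 4 significant figures: 67.36 cm.

67.36 cm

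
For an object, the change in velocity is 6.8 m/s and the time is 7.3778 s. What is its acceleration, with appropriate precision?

0.92 m/s²

acceleration = 6.8 m/s ÷ 7.3778 s = 0.921683970831… m/s².
6.8 has 2 significant figures; 7.3778 has 5.
Division/multiplication keeps the fewest: 2 significant figures.
Rounded: 0.92 m/s².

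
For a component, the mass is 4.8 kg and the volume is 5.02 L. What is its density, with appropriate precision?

density = 4.8 kg ÷ 5.02 L = 0.956175298805… kg/L.
4.8 has 2 significant figures; 5.02 has 3.
Division/multiplication keeps the fewest: 2 significant figures.
Rounded: 0.96 kg/L.

0.96 kg/L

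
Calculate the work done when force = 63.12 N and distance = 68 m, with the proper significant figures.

work done = 63.12 N × 68 m = 4292.16 J.
63.12 has 4 significant figures; 68 has 2.
Division/multiplication keeps the fewest: 2 significant figures.
Rounded: 4.3 × 10³ J.

4.3 × 10³ J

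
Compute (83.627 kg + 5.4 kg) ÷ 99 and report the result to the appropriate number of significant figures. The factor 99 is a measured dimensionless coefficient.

83.627 kg + 5.4 kg = 89.027 kg; the sum is limited to 1 decimal place (3 s.f.).
Carrying full precision, 89.027 ÷ 99 = 0.899262626263… kg; 99 has 2 s.f., so the result keeps min(3, 2) = 2 s.f.
Rounded to 2 significant figures: 0.90 kg.

0.90 kg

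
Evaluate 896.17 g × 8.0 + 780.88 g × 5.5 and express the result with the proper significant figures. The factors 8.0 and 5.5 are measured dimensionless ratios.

896.17 × 8.0 = 7169.36 → 7.2 × 10^3 g (2 s.f., last digit at the 10^2 place).
780.88 × 5.5 = 4294.84 → 4.3 × 10^3 g (2 s.f., last digit at the 10^2 place).
Sum: 11464.2 g; keep the coarser place, 10^2.
Result: 1.15 × 10^4 g.

1.15 × 10^4 g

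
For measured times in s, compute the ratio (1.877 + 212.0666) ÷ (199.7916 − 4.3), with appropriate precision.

1.094

1.877 + 212.0666 = 213.9436, limited to 3 d.p. → 6 s.f.; 199.7916 − 4.3 = 195.4916, limited to 1 d.p. → 4 s.f.
Carrying full precision, 213.9436 ÷ 195.4916 = 1.09438768725…; keep min(6, 4) = 4 s.f.
Rounded to 4 significant figures: 1.094.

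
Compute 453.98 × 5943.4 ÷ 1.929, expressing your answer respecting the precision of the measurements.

1.399 × 10^6

453.98 × 5943.4 ÷ 1.929 = 1398747.91706…
Multiplication/division keeps the fewest significant figures: 453.98 → 5 s.f., 5943.4 → 5 s.f., 1.929 → 4 s.f.; limit is 4.
Rounded to 4 significant figures: 1.399 × 10^6.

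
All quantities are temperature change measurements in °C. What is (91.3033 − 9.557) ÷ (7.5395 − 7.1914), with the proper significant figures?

91.3033 − 9.557 = 81.7463, limited to 3 d.p. → 5 s.f.; 7.5395 − 7.1914 = 0.3481, limited to 4 d.p. → 4 s.f.
Carrying full precision, 81.7463 ÷ 0.3481 = 234.835679402…; keep min(5, 4) = 4 s.f.
Rounded to 4 significant figures: 234.8.

234.8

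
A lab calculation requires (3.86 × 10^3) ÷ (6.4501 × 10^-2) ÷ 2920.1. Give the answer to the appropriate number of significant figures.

20.5

(3.86 × 10^3) ÷ (6.4501 × 10^-2) ÷ 2920.1 = 20.4938301517…
Multiplication/division keeps the fewest significant figures: 3.86 × 10^3 → 3 s.f., 6.4501 × 10^-2 → 5 s.f., 2920.1 → 5 s.f.; limit is 3.
Rounded to 3 significant figures: 20.5.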